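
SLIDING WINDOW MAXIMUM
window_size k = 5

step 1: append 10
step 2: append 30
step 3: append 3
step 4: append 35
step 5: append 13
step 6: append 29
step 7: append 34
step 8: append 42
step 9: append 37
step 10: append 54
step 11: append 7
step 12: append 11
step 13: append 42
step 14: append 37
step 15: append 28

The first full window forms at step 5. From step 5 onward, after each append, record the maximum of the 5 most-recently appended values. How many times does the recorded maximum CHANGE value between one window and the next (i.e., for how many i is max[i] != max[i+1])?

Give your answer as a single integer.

Answer: 3

Derivation:
step 1: append 10 -> window=[10] (not full yet)
step 2: append 30 -> window=[10, 30] (not full yet)
step 3: append 3 -> window=[10, 30, 3] (not full yet)
step 4: append 35 -> window=[10, 30, 3, 35] (not full yet)
step 5: append 13 -> window=[10, 30, 3, 35, 13] -> max=35
step 6: append 29 -> window=[30, 3, 35, 13, 29] -> max=35
step 7: append 34 -> window=[3, 35, 13, 29, 34] -> max=35
step 8: append 42 -> window=[35, 13, 29, 34, 42] -> max=42
step 9: append 37 -> window=[13, 29, 34, 42, 37] -> max=42
step 10: append 54 -> window=[29, 34, 42, 37, 54] -> max=54
step 11: append 7 -> window=[34, 42, 37, 54, 7] -> max=54
step 12: append 11 -> window=[42, 37, 54, 7, 11] -> max=54
step 13: append 42 -> window=[37, 54, 7, 11, 42] -> max=54
step 14: append 37 -> window=[54, 7, 11, 42, 37] -> max=54
step 15: append 28 -> window=[7, 11, 42, 37, 28] -> max=42
Recorded maximums: 35 35 35 42 42 54 54 54 54 54 42
Changes between consecutive maximums: 3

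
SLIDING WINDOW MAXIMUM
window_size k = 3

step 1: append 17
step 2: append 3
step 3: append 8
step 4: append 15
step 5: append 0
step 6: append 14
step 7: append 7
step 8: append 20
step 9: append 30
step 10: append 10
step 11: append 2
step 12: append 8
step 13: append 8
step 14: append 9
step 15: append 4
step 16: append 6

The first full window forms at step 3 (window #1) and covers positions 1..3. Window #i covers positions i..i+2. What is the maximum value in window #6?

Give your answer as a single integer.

Answer: 20

Derivation:
step 1: append 17 -> window=[17] (not full yet)
step 2: append 3 -> window=[17, 3] (not full yet)
step 3: append 8 -> window=[17, 3, 8] -> max=17
step 4: append 15 -> window=[3, 8, 15] -> max=15
step 5: append 0 -> window=[8, 15, 0] -> max=15
step 6: append 14 -> window=[15, 0, 14] -> max=15
step 7: append 7 -> window=[0, 14, 7] -> max=14
step 8: append 20 -> window=[14, 7, 20] -> max=20
Window #6 max = 20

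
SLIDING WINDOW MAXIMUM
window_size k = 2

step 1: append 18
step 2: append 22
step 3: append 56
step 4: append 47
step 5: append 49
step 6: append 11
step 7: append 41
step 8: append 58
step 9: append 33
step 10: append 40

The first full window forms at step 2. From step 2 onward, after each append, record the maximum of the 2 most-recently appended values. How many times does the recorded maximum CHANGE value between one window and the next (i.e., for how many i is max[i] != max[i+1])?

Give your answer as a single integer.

Answer: 5

Derivation:
step 1: append 18 -> window=[18] (not full yet)
step 2: append 22 -> window=[18, 22] -> max=22
step 3: append 56 -> window=[22, 56] -> max=56
step 4: append 47 -> window=[56, 47] -> max=56
step 5: append 49 -> window=[47, 49] -> max=49
step 6: append 11 -> window=[49, 11] -> max=49
step 7: append 41 -> window=[11, 41] -> max=41
step 8: append 58 -> window=[41, 58] -> max=58
step 9: append 33 -> window=[58, 33] -> max=58
step 10: append 40 -> window=[33, 40] -> max=40
Recorded maximums: 22 56 56 49 49 41 58 58 40
Changes between consecutive maximums: 5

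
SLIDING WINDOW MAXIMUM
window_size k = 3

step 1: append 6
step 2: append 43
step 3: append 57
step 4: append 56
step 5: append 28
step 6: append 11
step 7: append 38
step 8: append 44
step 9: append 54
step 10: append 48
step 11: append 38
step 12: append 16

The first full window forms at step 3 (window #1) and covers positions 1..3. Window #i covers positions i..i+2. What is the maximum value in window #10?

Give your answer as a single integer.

Answer: 48

Derivation:
step 1: append 6 -> window=[6] (not full yet)
step 2: append 43 -> window=[6, 43] (not full yet)
step 3: append 57 -> window=[6, 43, 57] -> max=57
step 4: append 56 -> window=[43, 57, 56] -> max=57
step 5: append 28 -> window=[57, 56, 28] -> max=57
step 6: append 11 -> window=[56, 28, 11] -> max=56
step 7: append 38 -> window=[28, 11, 38] -> max=38
step 8: append 44 -> window=[11, 38, 44] -> max=44
step 9: append 54 -> window=[38, 44, 54] -> max=54
step 10: append 48 -> window=[44, 54, 48] -> max=54
step 11: append 38 -> window=[54, 48, 38] -> max=54
step 12: append 16 -> window=[48, 38, 16] -> max=48
Window #10 max = 48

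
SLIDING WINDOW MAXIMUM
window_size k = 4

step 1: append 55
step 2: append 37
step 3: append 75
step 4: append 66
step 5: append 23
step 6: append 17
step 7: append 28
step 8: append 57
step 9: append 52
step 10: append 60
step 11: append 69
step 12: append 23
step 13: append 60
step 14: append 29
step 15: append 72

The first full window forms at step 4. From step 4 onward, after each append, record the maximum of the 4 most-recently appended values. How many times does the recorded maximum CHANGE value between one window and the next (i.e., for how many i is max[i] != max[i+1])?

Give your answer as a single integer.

Answer: 5

Derivation:
step 1: append 55 -> window=[55] (not full yet)
step 2: append 37 -> window=[55, 37] (not full yet)
step 3: append 75 -> window=[55, 37, 75] (not full yet)
step 4: append 66 -> window=[55, 37, 75, 66] -> max=75
step 5: append 23 -> window=[37, 75, 66, 23] -> max=75
step 6: append 17 -> window=[75, 66, 23, 17] -> max=75
step 7: append 28 -> window=[66, 23, 17, 28] -> max=66
step 8: append 57 -> window=[23, 17, 28, 57] -> max=57
step 9: append 52 -> window=[17, 28, 57, 52] -> max=57
step 10: append 60 -> window=[28, 57, 52, 60] -> max=60
step 11: append 69 -> window=[57, 52, 60, 69] -> max=69
step 12: append 23 -> window=[52, 60, 69, 23] -> max=69
step 13: append 60 -> window=[60, 69, 23, 60] -> max=69
step 14: append 29 -> window=[69, 23, 60, 29] -> max=69
step 15: append 72 -> window=[23, 60, 29, 72] -> max=72
Recorded maximums: 75 75 75 66 57 57 60 69 69 69 69 72
Changes between consecutive maximums: 5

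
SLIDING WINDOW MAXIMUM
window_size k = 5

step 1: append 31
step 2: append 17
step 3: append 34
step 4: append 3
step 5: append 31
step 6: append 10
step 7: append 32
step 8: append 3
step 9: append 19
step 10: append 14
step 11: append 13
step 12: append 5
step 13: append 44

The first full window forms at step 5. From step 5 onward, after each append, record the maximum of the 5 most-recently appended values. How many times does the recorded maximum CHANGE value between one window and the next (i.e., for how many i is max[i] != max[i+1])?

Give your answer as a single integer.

step 1: append 31 -> window=[31] (not full yet)
step 2: append 17 -> window=[31, 17] (not full yet)
step 3: append 34 -> window=[31, 17, 34] (not full yet)
step 4: append 3 -> window=[31, 17, 34, 3] (not full yet)
step 5: append 31 -> window=[31, 17, 34, 3, 31] -> max=34
step 6: append 10 -> window=[17, 34, 3, 31, 10] -> max=34
step 7: append 32 -> window=[34, 3, 31, 10, 32] -> max=34
step 8: append 3 -> window=[3, 31, 10, 32, 3] -> max=32
step 9: append 19 -> window=[31, 10, 32, 3, 19] -> max=32
step 10: append 14 -> window=[10, 32, 3, 19, 14] -> max=32
step 11: append 13 -> window=[32, 3, 19, 14, 13] -> max=32
step 12: append 5 -> window=[3, 19, 14, 13, 5] -> max=19
step 13: append 44 -> window=[19, 14, 13, 5, 44] -> max=44
Recorded maximums: 34 34 34 32 32 32 32 19 44
Changes between consecutive maximums: 3

Answer: 3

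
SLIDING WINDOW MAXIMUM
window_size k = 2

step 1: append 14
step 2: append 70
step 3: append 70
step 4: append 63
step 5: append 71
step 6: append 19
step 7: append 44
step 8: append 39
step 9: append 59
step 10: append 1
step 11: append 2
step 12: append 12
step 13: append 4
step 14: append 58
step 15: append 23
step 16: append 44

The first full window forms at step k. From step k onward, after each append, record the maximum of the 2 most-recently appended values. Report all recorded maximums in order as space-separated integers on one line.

Answer: 70 70 70 71 71 44 44 59 59 2 12 12 58 58 44

Derivation:
step 1: append 14 -> window=[14] (not full yet)
step 2: append 70 -> window=[14, 70] -> max=70
step 3: append 70 -> window=[70, 70] -> max=70
step 4: append 63 -> window=[70, 63] -> max=70
step 5: append 71 -> window=[63, 71] -> max=71
step 6: append 19 -> window=[71, 19] -> max=71
step 7: append 44 -> window=[19, 44] -> max=44
step 8: append 39 -> window=[44, 39] -> max=44
step 9: append 59 -> window=[39, 59] -> max=59
step 10: append 1 -> window=[59, 1] -> max=59
step 11: append 2 -> window=[1, 2] -> max=2
step 12: append 12 -> window=[2, 12] -> max=12
step 13: append 4 -> window=[12, 4] -> max=12
step 14: append 58 -> window=[4, 58] -> max=58
step 15: append 23 -> window=[58, 23] -> max=58
step 16: append 44 -> window=[23, 44] -> max=44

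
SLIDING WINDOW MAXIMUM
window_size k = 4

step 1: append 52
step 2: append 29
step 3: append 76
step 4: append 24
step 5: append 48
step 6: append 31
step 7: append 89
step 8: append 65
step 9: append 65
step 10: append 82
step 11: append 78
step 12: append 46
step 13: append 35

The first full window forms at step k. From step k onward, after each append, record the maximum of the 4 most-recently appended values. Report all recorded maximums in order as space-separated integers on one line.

Answer: 76 76 76 89 89 89 89 82 82 82

Derivation:
step 1: append 52 -> window=[52] (not full yet)
step 2: append 29 -> window=[52, 29] (not full yet)
step 3: append 76 -> window=[52, 29, 76] (not full yet)
step 4: append 24 -> window=[52, 29, 76, 24] -> max=76
step 5: append 48 -> window=[29, 76, 24, 48] -> max=76
step 6: append 31 -> window=[76, 24, 48, 31] -> max=76
step 7: append 89 -> window=[24, 48, 31, 89] -> max=89
step 8: append 65 -> window=[48, 31, 89, 65] -> max=89
step 9: append 65 -> window=[31, 89, 65, 65] -> max=89
step 10: append 82 -> window=[89, 65, 65, 82] -> max=89
step 11: append 78 -> window=[65, 65, 82, 78] -> max=82
step 12: append 46 -> window=[65, 82, 78, 46] -> max=82
step 13: append 35 -> window=[82, 78, 46, 35] -> max=82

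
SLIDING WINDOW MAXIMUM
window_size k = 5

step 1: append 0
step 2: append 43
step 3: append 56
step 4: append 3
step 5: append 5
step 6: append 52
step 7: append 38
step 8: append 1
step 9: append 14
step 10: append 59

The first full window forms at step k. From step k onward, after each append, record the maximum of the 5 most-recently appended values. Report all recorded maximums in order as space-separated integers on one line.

Answer: 56 56 56 52 52 59

Derivation:
step 1: append 0 -> window=[0] (not full yet)
step 2: append 43 -> window=[0, 43] (not full yet)
step 3: append 56 -> window=[0, 43, 56] (not full yet)
step 4: append 3 -> window=[0, 43, 56, 3] (not full yet)
step 5: append 5 -> window=[0, 43, 56, 3, 5] -> max=56
step 6: append 52 -> window=[43, 56, 3, 5, 52] -> max=56
step 7: append 38 -> window=[56, 3, 5, 52, 38] -> max=56
step 8: append 1 -> window=[3, 5, 52, 38, 1] -> max=52
step 9: append 14 -> window=[5, 52, 38, 1, 14] -> max=52
step 10: append 59 -> window=[52, 38, 1, 14, 59] -> max=59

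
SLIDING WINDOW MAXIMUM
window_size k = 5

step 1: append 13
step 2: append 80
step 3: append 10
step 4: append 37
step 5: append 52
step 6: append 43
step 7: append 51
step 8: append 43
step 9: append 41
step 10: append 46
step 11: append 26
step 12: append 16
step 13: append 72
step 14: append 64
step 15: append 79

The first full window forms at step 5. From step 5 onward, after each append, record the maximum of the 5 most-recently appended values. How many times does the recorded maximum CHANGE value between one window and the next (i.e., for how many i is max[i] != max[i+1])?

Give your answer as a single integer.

step 1: append 13 -> window=[13] (not full yet)
step 2: append 80 -> window=[13, 80] (not full yet)
step 3: append 10 -> window=[13, 80, 10] (not full yet)
step 4: append 37 -> window=[13, 80, 10, 37] (not full yet)
step 5: append 52 -> window=[13, 80, 10, 37, 52] -> max=80
step 6: append 43 -> window=[80, 10, 37, 52, 43] -> max=80
step 7: append 51 -> window=[10, 37, 52, 43, 51] -> max=52
step 8: append 43 -> window=[37, 52, 43, 51, 43] -> max=52
step 9: append 41 -> window=[52, 43, 51, 43, 41] -> max=52
step 10: append 46 -> window=[43, 51, 43, 41, 46] -> max=51
step 11: append 26 -> window=[51, 43, 41, 46, 26] -> max=51
step 12: append 16 -> window=[43, 41, 46, 26, 16] -> max=46
step 13: append 72 -> window=[41, 46, 26, 16, 72] -> max=72
step 14: append 64 -> window=[46, 26, 16, 72, 64] -> max=72
step 15: append 79 -> window=[26, 16, 72, 64, 79] -> max=79
Recorded maximums: 80 80 52 52 52 51 51 46 72 72 79
Changes between consecutive maximums: 5

Answer: 5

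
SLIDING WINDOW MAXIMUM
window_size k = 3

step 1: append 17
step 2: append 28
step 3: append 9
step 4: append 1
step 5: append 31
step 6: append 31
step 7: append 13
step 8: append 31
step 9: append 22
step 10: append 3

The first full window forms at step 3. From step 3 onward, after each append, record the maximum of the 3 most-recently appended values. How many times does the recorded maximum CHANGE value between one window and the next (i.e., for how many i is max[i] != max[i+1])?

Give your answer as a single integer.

Answer: 1

Derivation:
step 1: append 17 -> window=[17] (not full yet)
step 2: append 28 -> window=[17, 28] (not full yet)
step 3: append 9 -> window=[17, 28, 9] -> max=28
step 4: append 1 -> window=[28, 9, 1] -> max=28
step 5: append 31 -> window=[9, 1, 31] -> max=31
step 6: append 31 -> window=[1, 31, 31] -> max=31
step 7: append 13 -> window=[31, 31, 13] -> max=31
step 8: append 31 -> window=[31, 13, 31] -> max=31
step 9: append 22 -> window=[13, 31, 22] -> max=31
step 10: append 3 -> window=[31, 22, 3] -> max=31
Recorded maximums: 28 28 31 31 31 31 31 31
Changes between consecutive maximums: 1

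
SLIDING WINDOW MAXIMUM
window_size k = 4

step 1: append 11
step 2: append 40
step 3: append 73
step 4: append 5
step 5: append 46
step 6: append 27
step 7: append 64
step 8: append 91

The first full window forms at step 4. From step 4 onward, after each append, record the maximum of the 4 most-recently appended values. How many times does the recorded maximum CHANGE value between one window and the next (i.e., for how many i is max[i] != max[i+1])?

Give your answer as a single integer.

step 1: append 11 -> window=[11] (not full yet)
step 2: append 40 -> window=[11, 40] (not full yet)
step 3: append 73 -> window=[11, 40, 73] (not full yet)
step 4: append 5 -> window=[11, 40, 73, 5] -> max=73
step 5: append 46 -> window=[40, 73, 5, 46] -> max=73
step 6: append 27 -> window=[73, 5, 46, 27] -> max=73
step 7: append 64 -> window=[5, 46, 27, 64] -> max=64
step 8: append 91 -> window=[46, 27, 64, 91] -> max=91
Recorded maximums: 73 73 73 64 91
Changes between consecutive maximums: 2

Answer: 2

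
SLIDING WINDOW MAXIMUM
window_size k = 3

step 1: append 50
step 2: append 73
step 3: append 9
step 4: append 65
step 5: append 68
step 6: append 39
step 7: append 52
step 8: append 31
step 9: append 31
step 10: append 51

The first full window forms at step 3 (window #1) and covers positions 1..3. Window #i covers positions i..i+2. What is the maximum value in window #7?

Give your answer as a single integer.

step 1: append 50 -> window=[50] (not full yet)
step 2: append 73 -> window=[50, 73] (not full yet)
step 3: append 9 -> window=[50, 73, 9] -> max=73
step 4: append 65 -> window=[73, 9, 65] -> max=73
step 5: append 68 -> window=[9, 65, 68] -> max=68
step 6: append 39 -> window=[65, 68, 39] -> max=68
step 7: append 52 -> window=[68, 39, 52] -> max=68
step 8: append 31 -> window=[39, 52, 31] -> max=52
step 9: append 31 -> window=[52, 31, 31] -> max=52
Window #7 max = 52

Answer: 52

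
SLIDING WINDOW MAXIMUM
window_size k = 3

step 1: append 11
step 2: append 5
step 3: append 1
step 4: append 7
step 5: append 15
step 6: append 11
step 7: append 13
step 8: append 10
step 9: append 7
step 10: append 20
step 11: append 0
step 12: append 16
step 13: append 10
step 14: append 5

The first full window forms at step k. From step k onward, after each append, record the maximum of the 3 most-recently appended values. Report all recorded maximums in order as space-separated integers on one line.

step 1: append 11 -> window=[11] (not full yet)
step 2: append 5 -> window=[11, 5] (not full yet)
step 3: append 1 -> window=[11, 5, 1] -> max=11
step 4: append 7 -> window=[5, 1, 7] -> max=7
step 5: append 15 -> window=[1, 7, 15] -> max=15
step 6: append 11 -> window=[7, 15, 11] -> max=15
step 7: append 13 -> window=[15, 11, 13] -> max=15
step 8: append 10 -> window=[11, 13, 10] -> max=13
step 9: append 7 -> window=[13, 10, 7] -> max=13
step 10: append 20 -> window=[10, 7, 20] -> max=20
step 11: append 0 -> window=[7, 20, 0] -> max=20
step 12: append 16 -> window=[20, 0, 16] -> max=20
step 13: append 10 -> window=[0, 16, 10] -> max=16
step 14: append 5 -> window=[16, 10, 5] -> max=16

Answer: 11 7 15 15 15 13 13 20 20 20 16 16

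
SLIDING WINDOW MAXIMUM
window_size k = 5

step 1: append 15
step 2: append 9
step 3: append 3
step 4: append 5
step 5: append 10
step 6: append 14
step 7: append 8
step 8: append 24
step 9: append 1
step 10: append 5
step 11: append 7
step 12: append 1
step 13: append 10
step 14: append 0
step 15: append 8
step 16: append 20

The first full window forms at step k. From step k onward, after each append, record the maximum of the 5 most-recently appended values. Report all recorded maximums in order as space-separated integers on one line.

step 1: append 15 -> window=[15] (not full yet)
step 2: append 9 -> window=[15, 9] (not full yet)
step 3: append 3 -> window=[15, 9, 3] (not full yet)
step 4: append 5 -> window=[15, 9, 3, 5] (not full yet)
step 5: append 10 -> window=[15, 9, 3, 5, 10] -> max=15
step 6: append 14 -> window=[9, 3, 5, 10, 14] -> max=14
step 7: append 8 -> window=[3, 5, 10, 14, 8] -> max=14
step 8: append 24 -> window=[5, 10, 14, 8, 24] -> max=24
step 9: append 1 -> window=[10, 14, 8, 24, 1] -> max=24
step 10: append 5 -> window=[14, 8, 24, 1, 5] -> max=24
step 11: append 7 -> window=[8, 24, 1, 5, 7] -> max=24
step 12: append 1 -> window=[24, 1, 5, 7, 1] -> max=24
step 13: append 10 -> window=[1, 5, 7, 1, 10] -> max=10
step 14: append 0 -> window=[5, 7, 1, 10, 0] -> max=10
step 15: append 8 -> window=[7, 1, 10, 0, 8] -> max=10
step 16: append 20 -> window=[1, 10, 0, 8, 20] -> max=20

Answer: 15 14 14 24 24 24 24 24 10 10 10 20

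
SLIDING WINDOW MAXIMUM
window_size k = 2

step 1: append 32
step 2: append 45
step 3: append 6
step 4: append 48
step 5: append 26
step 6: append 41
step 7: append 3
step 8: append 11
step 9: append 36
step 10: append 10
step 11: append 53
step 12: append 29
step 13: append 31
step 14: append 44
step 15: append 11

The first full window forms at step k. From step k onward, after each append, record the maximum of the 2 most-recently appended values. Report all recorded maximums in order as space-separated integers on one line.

Answer: 45 45 48 48 41 41 11 36 36 53 53 31 44 44

Derivation:
step 1: append 32 -> window=[32] (not full yet)
step 2: append 45 -> window=[32, 45] -> max=45
step 3: append 6 -> window=[45, 6] -> max=45
step 4: append 48 -> window=[6, 48] -> max=48
step 5: append 26 -> window=[48, 26] -> max=48
step 6: append 41 -> window=[26, 41] -> max=41
step 7: append 3 -> window=[41, 3] -> max=41
step 8: append 11 -> window=[3, 11] -> max=11
step 9: append 36 -> window=[11, 36] -> max=36
step 10: append 10 -> window=[36, 10] -> max=36
step 11: append 53 -> window=[10, 53] -> max=53
step 12: append 29 -> window=[53, 29] -> max=53
step 13: append 31 -> window=[29, 31] -> max=31
step 14: append 44 -> window=[31, 44] -> max=44
step 15: append 11 -> window=[44, 11] -> max=44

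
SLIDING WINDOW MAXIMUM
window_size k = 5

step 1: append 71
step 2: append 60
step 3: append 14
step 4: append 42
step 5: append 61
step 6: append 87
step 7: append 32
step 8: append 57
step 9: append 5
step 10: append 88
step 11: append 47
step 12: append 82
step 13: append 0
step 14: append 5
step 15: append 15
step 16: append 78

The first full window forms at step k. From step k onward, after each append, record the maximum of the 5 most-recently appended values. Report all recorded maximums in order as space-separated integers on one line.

step 1: append 71 -> window=[71] (not full yet)
step 2: append 60 -> window=[71, 60] (not full yet)
step 3: append 14 -> window=[71, 60, 14] (not full yet)
step 4: append 42 -> window=[71, 60, 14, 42] (not full yet)
step 5: append 61 -> window=[71, 60, 14, 42, 61] -> max=71
step 6: append 87 -> window=[60, 14, 42, 61, 87] -> max=87
step 7: append 32 -> window=[14, 42, 61, 87, 32] -> max=87
step 8: append 57 -> window=[42, 61, 87, 32, 57] -> max=87
step 9: append 5 -> window=[61, 87, 32, 57, 5] -> max=87
step 10: append 88 -> window=[87, 32, 57, 5, 88] -> max=88
step 11: append 47 -> window=[32, 57, 5, 88, 47] -> max=88
step 12: append 82 -> window=[57, 5, 88, 47, 82] -> max=88
step 13: append 0 -> window=[5, 88, 47, 82, 0] -> max=88
step 14: append 5 -> window=[88, 47, 82, 0, 5] -> max=88
step 15: append 15 -> window=[47, 82, 0, 5, 15] -> max=82
step 16: append 78 -> window=[82, 0, 5, 15, 78] -> max=82

Answer: 71 87 87 87 87 88 88 88 88 88 82 82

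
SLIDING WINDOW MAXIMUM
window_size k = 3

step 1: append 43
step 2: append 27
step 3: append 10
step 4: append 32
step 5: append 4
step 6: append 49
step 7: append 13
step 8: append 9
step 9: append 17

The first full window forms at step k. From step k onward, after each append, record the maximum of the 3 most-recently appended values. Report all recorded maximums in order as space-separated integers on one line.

step 1: append 43 -> window=[43] (not full yet)
step 2: append 27 -> window=[43, 27] (not full yet)
step 3: append 10 -> window=[43, 27, 10] -> max=43
step 4: append 32 -> window=[27, 10, 32] -> max=32
step 5: append 4 -> window=[10, 32, 4] -> max=32
step 6: append 49 -> window=[32, 4, 49] -> max=49
step 7: append 13 -> window=[4, 49, 13] -> max=49
step 8: append 9 -> window=[49, 13, 9] -> max=49
step 9: append 17 -> window=[13, 9, 17] -> max=17

Answer: 43 32 32 49 49 49 17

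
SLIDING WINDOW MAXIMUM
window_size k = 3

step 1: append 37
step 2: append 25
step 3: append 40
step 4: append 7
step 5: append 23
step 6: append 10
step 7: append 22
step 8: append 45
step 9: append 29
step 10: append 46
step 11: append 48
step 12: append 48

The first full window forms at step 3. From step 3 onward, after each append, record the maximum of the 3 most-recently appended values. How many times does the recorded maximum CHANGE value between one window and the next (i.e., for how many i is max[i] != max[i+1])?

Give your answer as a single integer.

Answer: 4

Derivation:
step 1: append 37 -> window=[37] (not full yet)
step 2: append 25 -> window=[37, 25] (not full yet)
step 3: append 40 -> window=[37, 25, 40] -> max=40
step 4: append 7 -> window=[25, 40, 7] -> max=40
step 5: append 23 -> window=[40, 7, 23] -> max=40
step 6: append 10 -> window=[7, 23, 10] -> max=23
step 7: append 22 -> window=[23, 10, 22] -> max=23
step 8: append 45 -> window=[10, 22, 45] -> max=45
step 9: append 29 -> window=[22, 45, 29] -> max=45
step 10: append 46 -> window=[45, 29, 46] -> max=46
step 11: append 48 -> window=[29, 46, 48] -> max=48
step 12: append 48 -> window=[46, 48, 48] -> max=48
Recorded maximums: 40 40 40 23 23 45 45 46 48 48
Changes between consecutive maximums: 4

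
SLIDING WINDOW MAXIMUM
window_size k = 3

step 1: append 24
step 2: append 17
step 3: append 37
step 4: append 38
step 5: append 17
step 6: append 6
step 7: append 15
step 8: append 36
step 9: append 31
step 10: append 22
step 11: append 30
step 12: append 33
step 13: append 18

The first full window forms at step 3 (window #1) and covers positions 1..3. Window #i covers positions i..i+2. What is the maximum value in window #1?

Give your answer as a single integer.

step 1: append 24 -> window=[24] (not full yet)
step 2: append 17 -> window=[24, 17] (not full yet)
step 3: append 37 -> window=[24, 17, 37] -> max=37
Window #1 max = 37

Answer: 37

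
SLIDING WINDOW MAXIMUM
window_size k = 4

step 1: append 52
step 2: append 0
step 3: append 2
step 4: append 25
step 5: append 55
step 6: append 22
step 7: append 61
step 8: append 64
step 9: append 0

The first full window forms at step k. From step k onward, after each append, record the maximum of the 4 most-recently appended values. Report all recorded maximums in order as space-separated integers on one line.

Answer: 52 55 55 61 64 64

Derivation:
step 1: append 52 -> window=[52] (not full yet)
step 2: append 0 -> window=[52, 0] (not full yet)
step 3: append 2 -> window=[52, 0, 2] (not full yet)
step 4: append 25 -> window=[52, 0, 2, 25] -> max=52
step 5: append 55 -> window=[0, 2, 25, 55] -> max=55
step 6: append 22 -> window=[2, 25, 55, 22] -> max=55
step 7: append 61 -> window=[25, 55, 22, 61] -> max=61
step 8: append 64 -> window=[55, 22, 61, 64] -> max=64
step 9: append 0 -> window=[22, 61, 64, 0] -> max=64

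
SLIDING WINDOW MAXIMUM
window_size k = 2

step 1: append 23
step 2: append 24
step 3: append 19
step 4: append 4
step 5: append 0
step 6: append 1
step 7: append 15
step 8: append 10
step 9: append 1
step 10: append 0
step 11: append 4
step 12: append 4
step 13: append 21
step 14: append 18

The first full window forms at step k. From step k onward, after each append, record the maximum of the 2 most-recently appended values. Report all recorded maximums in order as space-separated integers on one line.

Answer: 24 24 19 4 1 15 15 10 1 4 4 21 21

Derivation:
step 1: append 23 -> window=[23] (not full yet)
step 2: append 24 -> window=[23, 24] -> max=24
step 3: append 19 -> window=[24, 19] -> max=24
step 4: append 4 -> window=[19, 4] -> max=19
step 5: append 0 -> window=[4, 0] -> max=4
step 6: append 1 -> window=[0, 1] -> max=1
step 7: append 15 -> window=[1, 15] -> max=15
step 8: append 10 -> window=[15, 10] -> max=15
step 9: append 1 -> window=[10, 1] -> max=10
step 10: append 0 -> window=[1, 0] -> max=1
step 11: append 4 -> window=[0, 4] -> max=4
step 12: append 4 -> window=[4, 4] -> max=4
step 13: append 21 -> window=[4, 21] -> max=21
step 14: append 18 -> window=[21, 18] -> max=21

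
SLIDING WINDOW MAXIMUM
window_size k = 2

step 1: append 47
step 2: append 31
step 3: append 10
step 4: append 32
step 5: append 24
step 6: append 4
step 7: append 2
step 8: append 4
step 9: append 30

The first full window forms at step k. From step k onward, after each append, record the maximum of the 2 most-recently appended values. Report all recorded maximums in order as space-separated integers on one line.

Answer: 47 31 32 32 24 4 4 30

Derivation:
step 1: append 47 -> window=[47] (not full yet)
step 2: append 31 -> window=[47, 31] -> max=47
step 3: append 10 -> window=[31, 10] -> max=31
step 4: append 32 -> window=[10, 32] -> max=32
step 5: append 24 -> window=[32, 24] -> max=32
step 6: append 4 -> window=[24, 4] -> max=24
step 7: append 2 -> window=[4, 2] -> max=4
step 8: append 4 -> window=[2, 4] -> max=4
step 9: append 30 -> window=[4, 30] -> max=30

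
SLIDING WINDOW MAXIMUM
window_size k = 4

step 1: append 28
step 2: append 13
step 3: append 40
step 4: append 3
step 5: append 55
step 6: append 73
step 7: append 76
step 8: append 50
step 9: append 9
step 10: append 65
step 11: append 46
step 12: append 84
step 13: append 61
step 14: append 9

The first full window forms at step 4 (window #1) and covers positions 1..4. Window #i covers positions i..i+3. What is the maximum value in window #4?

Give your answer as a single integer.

Answer: 76

Derivation:
step 1: append 28 -> window=[28] (not full yet)
step 2: append 13 -> window=[28, 13] (not full yet)
step 3: append 40 -> window=[28, 13, 40] (not full yet)
step 4: append 3 -> window=[28, 13, 40, 3] -> max=40
step 5: append 55 -> window=[13, 40, 3, 55] -> max=55
step 6: append 73 -> window=[40, 3, 55, 73] -> max=73
step 7: append 76 -> window=[3, 55, 73, 76] -> max=76
Window #4 max = 76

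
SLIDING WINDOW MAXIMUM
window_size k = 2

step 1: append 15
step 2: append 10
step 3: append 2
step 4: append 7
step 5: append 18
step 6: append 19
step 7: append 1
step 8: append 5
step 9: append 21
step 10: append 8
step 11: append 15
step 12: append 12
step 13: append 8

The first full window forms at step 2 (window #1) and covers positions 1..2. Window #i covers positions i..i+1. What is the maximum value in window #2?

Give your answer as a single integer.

step 1: append 15 -> window=[15] (not full yet)
step 2: append 10 -> window=[15, 10] -> max=15
step 3: append 2 -> window=[10, 2] -> max=10
Window #2 max = 10

Answer: 10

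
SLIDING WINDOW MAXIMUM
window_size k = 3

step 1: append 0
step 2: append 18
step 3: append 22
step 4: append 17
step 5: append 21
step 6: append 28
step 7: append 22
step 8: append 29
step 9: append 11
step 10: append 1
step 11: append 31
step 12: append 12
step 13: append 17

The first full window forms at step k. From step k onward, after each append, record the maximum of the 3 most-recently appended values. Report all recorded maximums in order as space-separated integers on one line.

Answer: 22 22 22 28 28 29 29 29 31 31 31

Derivation:
step 1: append 0 -> window=[0] (not full yet)
step 2: append 18 -> window=[0, 18] (not full yet)
step 3: append 22 -> window=[0, 18, 22] -> max=22
step 4: append 17 -> window=[18, 22, 17] -> max=22
step 5: append 21 -> window=[22, 17, 21] -> max=22
step 6: append 28 -> window=[17, 21, 28] -> max=28
step 7: append 22 -> window=[21, 28, 22] -> max=28
step 8: append 29 -> window=[28, 22, 29] -> max=29
step 9: append 11 -> window=[22, 29, 11] -> max=29
step 10: append 1 -> window=[29, 11, 1] -> max=29
step 11: append 31 -> window=[11, 1, 31] -> max=31
step 12: append 12 -> window=[1, 31, 12] -> max=31
step 13: append 17 -> window=[31, 12, 17] -> max=31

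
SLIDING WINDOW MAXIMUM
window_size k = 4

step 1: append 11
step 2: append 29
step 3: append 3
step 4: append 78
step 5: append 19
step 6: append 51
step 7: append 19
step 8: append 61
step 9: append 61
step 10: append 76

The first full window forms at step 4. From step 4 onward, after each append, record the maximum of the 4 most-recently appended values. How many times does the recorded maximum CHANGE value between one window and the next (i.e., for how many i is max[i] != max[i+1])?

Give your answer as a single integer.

step 1: append 11 -> window=[11] (not full yet)
step 2: append 29 -> window=[11, 29] (not full yet)
step 3: append 3 -> window=[11, 29, 3] (not full yet)
step 4: append 78 -> window=[11, 29, 3, 78] -> max=78
step 5: append 19 -> window=[29, 3, 78, 19] -> max=78
step 6: append 51 -> window=[3, 78, 19, 51] -> max=78
step 7: append 19 -> window=[78, 19, 51, 19] -> max=78
step 8: append 61 -> window=[19, 51, 19, 61] -> max=61
step 9: append 61 -> window=[51, 19, 61, 61] -> max=61
step 10: append 76 -> window=[19, 61, 61, 76] -> max=76
Recorded maximums: 78 78 78 78 61 61 76
Changes between consecutive maximums: 2

Answer: 2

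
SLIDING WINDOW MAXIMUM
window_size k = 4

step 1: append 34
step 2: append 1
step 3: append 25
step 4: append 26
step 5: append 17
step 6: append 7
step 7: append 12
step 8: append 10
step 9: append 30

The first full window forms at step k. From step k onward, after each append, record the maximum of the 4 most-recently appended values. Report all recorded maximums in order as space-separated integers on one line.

Answer: 34 26 26 26 17 30

Derivation:
step 1: append 34 -> window=[34] (not full yet)
step 2: append 1 -> window=[34, 1] (not full yet)
step 3: append 25 -> window=[34, 1, 25] (not full yet)
step 4: append 26 -> window=[34, 1, 25, 26] -> max=34
step 5: append 17 -> window=[1, 25, 26, 17] -> max=26
step 6: append 7 -> window=[25, 26, 17, 7] -> max=26
step 7: append 12 -> window=[26, 17, 7, 12] -> max=26
step 8: append 10 -> window=[17, 7, 12, 10] -> max=17
step 9: append 30 -> window=[7, 12, 10, 30] -> max=30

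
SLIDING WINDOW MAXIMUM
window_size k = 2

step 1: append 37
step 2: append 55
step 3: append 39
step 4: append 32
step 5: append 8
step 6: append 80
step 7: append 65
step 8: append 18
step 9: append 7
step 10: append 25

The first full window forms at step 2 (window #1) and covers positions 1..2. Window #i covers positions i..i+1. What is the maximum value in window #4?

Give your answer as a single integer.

Answer: 32

Derivation:
step 1: append 37 -> window=[37] (not full yet)
step 2: append 55 -> window=[37, 55] -> max=55
step 3: append 39 -> window=[55, 39] -> max=55
step 4: append 32 -> window=[39, 32] -> max=39
step 5: append 8 -> window=[32, 8] -> max=32
Window #4 max = 32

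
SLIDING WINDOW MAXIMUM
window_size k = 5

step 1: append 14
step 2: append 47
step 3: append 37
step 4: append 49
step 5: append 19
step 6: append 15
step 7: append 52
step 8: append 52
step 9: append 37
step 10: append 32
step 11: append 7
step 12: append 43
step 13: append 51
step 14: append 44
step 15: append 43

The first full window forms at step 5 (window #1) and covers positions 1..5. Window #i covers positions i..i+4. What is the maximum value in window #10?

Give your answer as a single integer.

step 1: append 14 -> window=[14] (not full yet)
step 2: append 47 -> window=[14, 47] (not full yet)
step 3: append 37 -> window=[14, 47, 37] (not full yet)
step 4: append 49 -> window=[14, 47, 37, 49] (not full yet)
step 5: append 19 -> window=[14, 47, 37, 49, 19] -> max=49
step 6: append 15 -> window=[47, 37, 49, 19, 15] -> max=49
step 7: append 52 -> window=[37, 49, 19, 15, 52] -> max=52
step 8: append 52 -> window=[49, 19, 15, 52, 52] -> max=52
step 9: append 37 -> window=[19, 15, 52, 52, 37] -> max=52
step 10: append 32 -> window=[15, 52, 52, 37, 32] -> max=52
step 11: append 7 -> window=[52, 52, 37, 32, 7] -> max=52
step 12: append 43 -> window=[52, 37, 32, 7, 43] -> max=52
step 13: append 51 -> window=[37, 32, 7, 43, 51] -> max=51
step 14: append 44 -> window=[32, 7, 43, 51, 44] -> max=51
Window #10 max = 51

Answer: 51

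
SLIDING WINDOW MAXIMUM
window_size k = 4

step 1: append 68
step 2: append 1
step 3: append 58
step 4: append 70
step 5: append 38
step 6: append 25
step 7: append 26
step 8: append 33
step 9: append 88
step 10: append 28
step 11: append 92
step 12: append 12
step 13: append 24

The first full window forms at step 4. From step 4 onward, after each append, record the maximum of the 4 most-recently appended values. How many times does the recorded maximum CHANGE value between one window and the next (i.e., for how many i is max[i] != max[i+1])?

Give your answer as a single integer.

Answer: 3

Derivation:
step 1: append 68 -> window=[68] (not full yet)
step 2: append 1 -> window=[68, 1] (not full yet)
step 3: append 58 -> window=[68, 1, 58] (not full yet)
step 4: append 70 -> window=[68, 1, 58, 70] -> max=70
step 5: append 38 -> window=[1, 58, 70, 38] -> max=70
step 6: append 25 -> window=[58, 70, 38, 25] -> max=70
step 7: append 26 -> window=[70, 38, 25, 26] -> max=70
step 8: append 33 -> window=[38, 25, 26, 33] -> max=38
step 9: append 88 -> window=[25, 26, 33, 88] -> max=88
step 10: append 28 -> window=[26, 33, 88, 28] -> max=88
step 11: append 92 -> window=[33, 88, 28, 92] -> max=92
step 12: append 12 -> window=[88, 28, 92, 12] -> max=92
step 13: append 24 -> window=[28, 92, 12, 24] -> max=92
Recorded maximums: 70 70 70 70 38 88 88 92 92 92
Changes between consecutive maximums: 3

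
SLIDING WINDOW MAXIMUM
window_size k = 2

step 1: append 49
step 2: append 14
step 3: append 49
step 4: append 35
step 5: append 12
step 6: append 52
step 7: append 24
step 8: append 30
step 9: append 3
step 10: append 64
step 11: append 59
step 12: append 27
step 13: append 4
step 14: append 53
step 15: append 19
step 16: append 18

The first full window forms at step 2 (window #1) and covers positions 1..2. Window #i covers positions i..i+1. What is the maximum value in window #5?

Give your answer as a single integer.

step 1: append 49 -> window=[49] (not full yet)
step 2: append 14 -> window=[49, 14] -> max=49
step 3: append 49 -> window=[14, 49] -> max=49
step 4: append 35 -> window=[49, 35] -> max=49
step 5: append 12 -> window=[35, 12] -> max=35
step 6: append 52 -> window=[12, 52] -> max=52
Window #5 max = 52

Answer: 52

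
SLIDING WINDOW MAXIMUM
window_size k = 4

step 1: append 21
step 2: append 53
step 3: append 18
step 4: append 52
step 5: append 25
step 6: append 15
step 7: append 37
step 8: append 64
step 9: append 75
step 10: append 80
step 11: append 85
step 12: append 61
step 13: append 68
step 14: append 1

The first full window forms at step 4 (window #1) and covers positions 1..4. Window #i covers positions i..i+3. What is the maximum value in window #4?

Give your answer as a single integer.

step 1: append 21 -> window=[21] (not full yet)
step 2: append 53 -> window=[21, 53] (not full yet)
step 3: append 18 -> window=[21, 53, 18] (not full yet)
step 4: append 52 -> window=[21, 53, 18, 52] -> max=53
step 5: append 25 -> window=[53, 18, 52, 25] -> max=53
step 6: append 15 -> window=[18, 52, 25, 15] -> max=52
step 7: append 37 -> window=[52, 25, 15, 37] -> max=52
Window #4 max = 52

Answer: 52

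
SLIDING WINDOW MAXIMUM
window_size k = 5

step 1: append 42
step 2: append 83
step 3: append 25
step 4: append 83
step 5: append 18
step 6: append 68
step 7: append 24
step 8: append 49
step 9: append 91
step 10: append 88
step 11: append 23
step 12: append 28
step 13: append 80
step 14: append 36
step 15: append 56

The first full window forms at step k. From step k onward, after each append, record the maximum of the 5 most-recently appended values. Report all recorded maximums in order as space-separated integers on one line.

step 1: append 42 -> window=[42] (not full yet)
step 2: append 83 -> window=[42, 83] (not full yet)
step 3: append 25 -> window=[42, 83, 25] (not full yet)
step 4: append 83 -> window=[42, 83, 25, 83] (not full yet)
step 5: append 18 -> window=[42, 83, 25, 83, 18] -> max=83
step 6: append 68 -> window=[83, 25, 83, 18, 68] -> max=83
step 7: append 24 -> window=[25, 83, 18, 68, 24] -> max=83
step 8: append 49 -> window=[83, 18, 68, 24, 49] -> max=83
step 9: append 91 -> window=[18, 68, 24, 49, 91] -> max=91
step 10: append 88 -> window=[68, 24, 49, 91, 88] -> max=91
step 11: append 23 -> window=[24, 49, 91, 88, 23] -> max=91
step 12: append 28 -> window=[49, 91, 88, 23, 28] -> max=91
step 13: append 80 -> window=[91, 88, 23, 28, 80] -> max=91
step 14: append 36 -> window=[88, 23, 28, 80, 36] -> max=88
step 15: append 56 -> window=[23, 28, 80, 36, 56] -> max=80

Answer: 83 83 83 83 91 91 91 91 91 88 80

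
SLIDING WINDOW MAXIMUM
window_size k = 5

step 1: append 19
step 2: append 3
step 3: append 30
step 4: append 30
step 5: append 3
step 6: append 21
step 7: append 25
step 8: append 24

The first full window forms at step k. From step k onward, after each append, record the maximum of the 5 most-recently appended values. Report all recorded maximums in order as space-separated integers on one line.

Answer: 30 30 30 30

Derivation:
step 1: append 19 -> window=[19] (not full yet)
step 2: append 3 -> window=[19, 3] (not full yet)
step 3: append 30 -> window=[19, 3, 30] (not full yet)
step 4: append 30 -> window=[19, 3, 30, 30] (not full yet)
step 5: append 3 -> window=[19, 3, 30, 30, 3] -> max=30
step 6: append 21 -> window=[3, 30, 30, 3, 21] -> max=30
step 7: append 25 -> window=[30, 30, 3, 21, 25] -> max=30
step 8: append 24 -> window=[30, 3, 21, 25, 24] -> max=30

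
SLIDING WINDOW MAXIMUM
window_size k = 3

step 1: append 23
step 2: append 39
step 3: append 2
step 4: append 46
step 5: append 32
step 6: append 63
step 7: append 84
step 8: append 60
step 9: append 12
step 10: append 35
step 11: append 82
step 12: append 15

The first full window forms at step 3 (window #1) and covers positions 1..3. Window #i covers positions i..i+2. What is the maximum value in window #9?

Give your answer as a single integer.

Answer: 82

Derivation:
step 1: append 23 -> window=[23] (not full yet)
step 2: append 39 -> window=[23, 39] (not full yet)
step 3: append 2 -> window=[23, 39, 2] -> max=39
step 4: append 46 -> window=[39, 2, 46] -> max=46
step 5: append 32 -> window=[2, 46, 32] -> max=46
step 6: append 63 -> window=[46, 32, 63] -> max=63
step 7: append 84 -> window=[32, 63, 84] -> max=84
step 8: append 60 -> window=[63, 84, 60] -> max=84
step 9: append 12 -> window=[84, 60, 12] -> max=84
step 10: append 35 -> window=[60, 12, 35] -> max=60
step 11: append 82 -> window=[12, 35, 82] -> max=82
Window #9 max = 82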